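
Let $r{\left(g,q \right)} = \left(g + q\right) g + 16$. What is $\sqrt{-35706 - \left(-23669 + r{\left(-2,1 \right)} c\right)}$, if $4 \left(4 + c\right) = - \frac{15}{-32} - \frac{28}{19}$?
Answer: $\frac{i \sqrt{276334879}}{152} \approx 109.36 i$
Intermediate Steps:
$r{\left(g,q \right)} = 16 + g \left(g + q\right)$ ($r{\left(g,q \right)} = g \left(g + q\right) + 16 = 16 + g \left(g + q\right)$)
$c = - \frac{10339}{2432}$ ($c = -4 + \frac{- \frac{15}{-32} - \frac{28}{19}}{4} = -4 + \frac{\left(-15\right) \left(- \frac{1}{32}\right) - \frac{28}{19}}{4} = -4 + \frac{\frac{15}{32} - \frac{28}{19}}{4} = -4 + \frac{1}{4} \left(- \frac{611}{608}\right) = -4 - \frac{611}{2432} = - \frac{10339}{2432} \approx -4.2512$)
$\sqrt{-35706 - \left(-23669 + r{\left(-2,1 \right)} c\right)} = \sqrt{-35706 + \left(23669 - \left(16 + \left(-2\right)^{2} - 2\right) \left(- \frac{10339}{2432}\right)\right)} = \sqrt{-35706 + \left(23669 - \left(16 + 4 - 2\right) \left(- \frac{10339}{2432}\right)\right)} = \sqrt{-35706 + \left(23669 - 18 \left(- \frac{10339}{2432}\right)\right)} = \sqrt{-35706 + \left(23669 - - \frac{93051}{1216}\right)} = \sqrt{-35706 + \left(23669 + \frac{93051}{1216}\right)} = \sqrt{-35706 + \frac{28874555}{1216}} = \sqrt{- \frac{14543941}{1216}} = \frac{i \sqrt{276334879}}{152}$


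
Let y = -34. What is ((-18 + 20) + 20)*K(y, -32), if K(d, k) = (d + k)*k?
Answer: 46464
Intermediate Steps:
K(d, k) = k*(d + k)
((-18 + 20) + 20)*K(y, -32) = ((-18 + 20) + 20)*(-32*(-34 - 32)) = (2 + 20)*(-32*(-66)) = 22*2112 = 46464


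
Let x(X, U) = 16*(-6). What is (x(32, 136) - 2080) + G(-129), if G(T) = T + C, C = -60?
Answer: -2365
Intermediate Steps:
x(X, U) = -96
G(T) = -60 + T (G(T) = T - 60 = -60 + T)
(x(32, 136) - 2080) + G(-129) = (-96 - 2080) + (-60 - 129) = -2176 - 189 = -2365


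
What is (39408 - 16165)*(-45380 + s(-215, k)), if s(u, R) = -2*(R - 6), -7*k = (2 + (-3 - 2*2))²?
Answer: -7380256818/7 ≈ -1.0543e+9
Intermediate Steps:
k = -25/7 (k = -(2 + (-3 - 2*2))²/7 = -(2 + (-3 - 4))²/7 = -(2 - 7)²/7 = -⅐*(-5)² = -⅐*25 = -25/7 ≈ -3.5714)
s(u, R) = 12 - 2*R (s(u, R) = -2*(-6 + R) = 12 - 2*R)
(39408 - 16165)*(-45380 + s(-215, k)) = (39408 - 16165)*(-45380 + (12 - 2*(-25/7))) = 23243*(-45380 + (12 + 50/7)) = 23243*(-45380 + 134/7) = 23243*(-317526/7) = -7380256818/7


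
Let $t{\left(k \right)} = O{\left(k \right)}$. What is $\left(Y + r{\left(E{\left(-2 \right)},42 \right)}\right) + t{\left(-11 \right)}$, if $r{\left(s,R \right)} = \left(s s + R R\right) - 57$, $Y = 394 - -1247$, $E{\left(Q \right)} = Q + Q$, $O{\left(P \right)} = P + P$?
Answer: $3342$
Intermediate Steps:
$O{\left(P \right)} = 2 P$
$t{\left(k \right)} = 2 k$
$E{\left(Q \right)} = 2 Q$
$Y = 1641$ ($Y = 394 + 1247 = 1641$)
$r{\left(s,R \right)} = -57 + R^{2} + s^{2}$ ($r{\left(s,R \right)} = \left(s^{2} + R^{2}\right) - 57 = \left(R^{2} + s^{2}\right) - 57 = -57 + R^{2} + s^{2}$)
$\left(Y + r{\left(E{\left(-2 \right)},42 \right)}\right) + t{\left(-11 \right)} = \left(1641 + \left(-57 + 42^{2} + \left(2 \left(-2\right)\right)^{2}\right)\right) + 2 \left(-11\right) = \left(1641 + \left(-57 + 1764 + \left(-4\right)^{2}\right)\right) - 22 = \left(1641 + \left(-57 + 1764 + 16\right)\right) - 22 = \left(1641 + 1723\right) - 22 = 3364 - 22 = 3342$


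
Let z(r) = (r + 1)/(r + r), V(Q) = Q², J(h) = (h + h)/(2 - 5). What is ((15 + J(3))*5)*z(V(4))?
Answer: 1105/32 ≈ 34.531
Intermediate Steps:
J(h) = -2*h/3 (J(h) = (2*h)/(-3) = (2*h)*(-⅓) = -2*h/3)
z(r) = (1 + r)/(2*r) (z(r) = (1 + r)/((2*r)) = (1 + r)*(1/(2*r)) = (1 + r)/(2*r))
((15 + J(3))*5)*z(V(4)) = ((15 - ⅔*3)*5)*((1 + 4²)/(2*(4²))) = ((15 - 2)*5)*((½)*(1 + 16)/16) = (13*5)*((½)*(1/16)*17) = 65*(17/32) = 1105/32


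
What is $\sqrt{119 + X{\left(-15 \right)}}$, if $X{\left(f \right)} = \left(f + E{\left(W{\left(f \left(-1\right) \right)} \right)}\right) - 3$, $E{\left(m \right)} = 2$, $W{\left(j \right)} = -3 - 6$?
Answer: $\sqrt{103} \approx 10.149$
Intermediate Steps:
$W{\left(j \right)} = -9$ ($W{\left(j \right)} = -3 - 6 = -9$)
$X{\left(f \right)} = -1 + f$ ($X{\left(f \right)} = \left(f + 2\right) - 3 = \left(2 + f\right) - 3 = -1 + f$)
$\sqrt{119 + X{\left(-15 \right)}} = \sqrt{119 - 16} = \sqrt{103}$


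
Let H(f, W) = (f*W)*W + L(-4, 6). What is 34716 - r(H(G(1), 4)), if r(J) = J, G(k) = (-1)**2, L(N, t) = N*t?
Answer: 34724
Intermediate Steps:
G(k) = 1
H(f, W) = -24 + f*W**2 (H(f, W) = (f*W)*W - 4*6 = (W*f)*W - 24 = f*W**2 - 24 = -24 + f*W**2)
34716 - r(H(G(1), 4)) = 34716 - (-24 + 1*4**2) = 34716 - (-24 + 1*16) = 34716 - (-24 + 16) = 34716 - 1*(-8) = 34716 + 8 = 34724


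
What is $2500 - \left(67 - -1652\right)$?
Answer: $781$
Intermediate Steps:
$2500 - \left(67 - -1652\right) = 2500 - \left(67 + 1652\right) = 2500 - 1719 = 781$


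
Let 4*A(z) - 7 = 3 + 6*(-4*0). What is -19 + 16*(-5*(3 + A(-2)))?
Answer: -459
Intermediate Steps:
A(z) = 5/2 (A(z) = 7/4 + (3 + 6*(-4*0))/4 = 7/4 + (3 + 6*0)/4 = 7/4 + (3 + 0)/4 = 7/4 + (¼)*3 = 7/4 + ¾ = 5/2)
-19 + 16*(-5*(3 + A(-2))) = -19 + 16*(-5*(3 + 5/2)) = -19 + 16*(-5*11/2) = -19 + 16*(-55/2) = -19 - 440 = -459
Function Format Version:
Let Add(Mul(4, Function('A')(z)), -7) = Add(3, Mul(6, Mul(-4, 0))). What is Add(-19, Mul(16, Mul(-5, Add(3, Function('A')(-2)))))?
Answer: -459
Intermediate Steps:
Function('A')(z) = Rational(5, 2) (Function('A')(z) = Add(Rational(7, 4), Mul(Rational(1, 4), Add(3, Mul(6, Mul(-4, 0))))) = Add(Rational(7, 4), Mul(Rational(1, 4), Add(3, Mul(6, 0)))) = Add(Rational(7, 4), Mul(Rational(1, 4), Add(3, 0))) = Add(Rational(7, 4), Mul(Rational(1, 4), 3)) = Add(Rational(7, 4), Rational(3, 4)) = Rational(5, 2))
Add(-19, Mul(16, Mul(-5, Add(3, Function('A')(-2))))) = Add(-19, Mul(16, Mul(-5, Add(3, Rational(5, 2))))) = Add(-19, Mul(16, Mul(-5, Rational(11, 2)))) = Add(-19, Mul(16, Rational(-55, 2))) = Add(-19, -440) = -459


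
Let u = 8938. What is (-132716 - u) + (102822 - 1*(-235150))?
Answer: 196318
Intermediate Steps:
(-132716 - u) + (102822 - 1*(-235150)) = (-132716 - 1*8938) + (102822 - 1*(-235150)) = (-132716 - 8938) + (102822 + 235150) = -141654 + 337972 = 196318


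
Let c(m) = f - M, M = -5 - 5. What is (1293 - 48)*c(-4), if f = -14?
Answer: -4980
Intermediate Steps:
M = -10
c(m) = -4 (c(m) = -14 - 1*(-10) = -14 + 10 = -4)
(1293 - 48)*c(-4) = (1293 - 48)*(-4) = 1245*(-4) = -4980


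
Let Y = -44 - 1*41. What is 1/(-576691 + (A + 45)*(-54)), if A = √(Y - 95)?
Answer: I/(-579121*I + 324*√5) ≈ -1.7268e-6 + 2.1602e-9*I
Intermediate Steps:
Y = -85 (Y = -44 - 41 = -85)
A = 6*I*√5 (A = √(-85 - 95) = √(-180) = 6*I*√5 ≈ 13.416*I)
1/(-576691 + (A + 45)*(-54)) = 1/(-576691 + (6*I*√5 + 45)*(-54)) = 1/(-576691 + (45 + 6*I*√5)*(-54)) = 1/(-576691 + (-2430 - 324*I*√5)) = 1/(-579121 - 324*I*√5)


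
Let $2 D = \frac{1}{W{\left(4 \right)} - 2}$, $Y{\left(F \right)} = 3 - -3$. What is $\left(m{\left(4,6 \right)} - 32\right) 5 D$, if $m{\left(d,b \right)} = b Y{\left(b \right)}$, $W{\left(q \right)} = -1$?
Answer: $- \frac{10}{3} \approx -3.3333$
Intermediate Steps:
$Y{\left(F \right)} = 6$ ($Y{\left(F \right)} = 3 + 3 = 6$)
$D = - \frac{1}{6}$ ($D = \frac{1}{2 \left(-1 - 2\right)} = \frac{1}{2 \left(-3\right)} = \frac{1}{2} \left(- \frac{1}{3}\right) = - \frac{1}{6} \approx -0.16667$)
$m{\left(d,b \right)} = 6 b$ ($m{\left(d,b \right)} = b 6 = 6 b$)
$\left(m{\left(4,6 \right)} - 32\right) 5 D = \left(6 \cdot 6 - 32\right) 5 \left(- \frac{1}{6}\right) = \left(36 - 32\right) \left(- \frac{5}{6}\right) = 4 \left(- \frac{5}{6}\right) = - \frac{10}{3}$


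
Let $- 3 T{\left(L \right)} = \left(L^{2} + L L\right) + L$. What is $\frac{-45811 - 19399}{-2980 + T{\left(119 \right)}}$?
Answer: $\frac{195630}{37381} \approx 5.2334$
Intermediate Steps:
$T{\left(L \right)} = - \frac{2 L^{2}}{3} - \frac{L}{3}$ ($T{\left(L \right)} = - \frac{\left(L^{2} + L L\right) + L}{3} = - \frac{\left(L^{2} + L^{2}\right) + L}{3} = - \frac{2 L^{2} + L}{3} = - \frac{L + 2 L^{2}}{3} = - \frac{2 L^{2}}{3} - \frac{L}{3}$)
$\frac{-45811 - 19399}{-2980 + T{\left(119 \right)}} = \frac{-45811 - 19399}{-2980 - \frac{119 \left(1 + 2 \cdot 119\right)}{3}} = - \frac{65210}{-2980 - \frac{119 \left(1 + 238\right)}{3}} = - \frac{65210}{-2980 - \frac{119}{3} \cdot 239} = - \frac{65210}{-2980 - \frac{28441}{3}} = - \frac{65210}{- \frac{37381}{3}} = \left(-65210\right) \left(- \frac{3}{37381}\right) = \frac{195630}{37381}$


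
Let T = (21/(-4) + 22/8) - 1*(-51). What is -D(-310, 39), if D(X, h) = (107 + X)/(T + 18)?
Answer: 58/19 ≈ 3.0526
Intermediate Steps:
T = 97/2 (T = (21*(-1/4) + 22*(1/8)) + 51 = (-21/4 + 11/4) + 51 = -5/2 + 51 = 97/2 ≈ 48.500)
D(X, h) = 214/133 + 2*X/133 (D(X, h) = (107 + X)/(97/2 + 18) = (107 + X)/(133/2) = (107 + X)*(2/133) = 214/133 + 2*X/133)
-D(-310, 39) = -(214/133 + (2/133)*(-310)) = -(214/133 - 620/133) = -1*(-58/19) = 58/19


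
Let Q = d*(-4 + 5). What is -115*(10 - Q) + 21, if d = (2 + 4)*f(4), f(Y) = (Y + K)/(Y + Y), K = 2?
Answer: -1223/2 ≈ -611.50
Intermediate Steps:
f(Y) = (2 + Y)/(2*Y) (f(Y) = (Y + 2)/(Y + Y) = (2 + Y)/((2*Y)) = (2 + Y)*(1/(2*Y)) = (2 + Y)/(2*Y))
d = 9/2 (d = (2 + 4)*((½)*(2 + 4)/4) = 6*((½)*(¼)*6) = 6*(¾) = 9/2 ≈ 4.5000)
Q = 9/2 (Q = 9*(-4 + 5)/2 = (9/2)*1 = 9/2 ≈ 4.5000)
-115*(10 - Q) + 21 = -115*(10 - 1*9/2) + 21 = -115*(10 - 9/2) + 21 = -115*11/2 + 21 = -1265/2 + 21 = -1223/2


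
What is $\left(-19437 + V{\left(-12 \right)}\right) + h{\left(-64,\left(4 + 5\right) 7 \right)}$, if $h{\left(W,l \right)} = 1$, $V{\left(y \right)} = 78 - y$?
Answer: $-19346$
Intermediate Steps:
$\left(-19437 + V{\left(-12 \right)}\right) + h{\left(-64,\left(4 + 5\right) 7 \right)} = \left(-19437 + \left(78 - -12\right)\right) + 1 = \left(-19437 + \left(78 + 12\right)\right) + 1 = \left(-19437 + 90\right) + 1 = -19347 + 1 = -19346$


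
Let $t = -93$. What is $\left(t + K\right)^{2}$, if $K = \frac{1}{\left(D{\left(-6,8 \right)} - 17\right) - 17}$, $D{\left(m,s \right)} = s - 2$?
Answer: $\frac{6786025}{784} \approx 8655.6$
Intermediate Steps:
$D{\left(m,s \right)} = -2 + s$ ($D{\left(m,s \right)} = s - 2 = -2 + s$)
$K = - \frac{1}{28}$ ($K = \frac{1}{\left(\left(-2 + 8\right) - 17\right) - 17} = \frac{1}{\left(6 - 17\right) - 17} = \frac{1}{-11 - 17} = \frac{1}{-28} = - \frac{1}{28} \approx -0.035714$)
$\left(t + K\right)^{2} = \left(-93 - \frac{1}{28}\right)^{2} = \left(- \frac{2605}{28}\right)^{2} = \frac{6786025}{784}$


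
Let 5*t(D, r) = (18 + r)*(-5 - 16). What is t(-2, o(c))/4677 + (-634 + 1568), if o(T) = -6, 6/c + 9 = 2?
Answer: 7280446/7795 ≈ 933.99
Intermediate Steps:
c = -6/7 (c = 6/(-9 + 2) = 6/(-7) = 6*(-1/7) = -6/7 ≈ -0.85714)
t(D, r) = -378/5 - 21*r/5 (t(D, r) = ((18 + r)*(-5 - 16))/5 = ((18 + r)*(-21))/5 = (-378 - 21*r)/5 = -378/5 - 21*r/5)
t(-2, o(c))/4677 + (-634 + 1568) = (-378/5 - 21/5*(-6))/4677 + (-634 + 1568) = (-378/5 + 126/5)*(1/4677) + 934 = -252/5*1/4677 + 934 = -84/7795 + 934 = 7280446/7795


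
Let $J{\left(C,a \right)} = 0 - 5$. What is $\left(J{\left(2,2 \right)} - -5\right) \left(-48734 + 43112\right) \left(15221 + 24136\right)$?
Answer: $0$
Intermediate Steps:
$J{\left(C,a \right)} = -5$ ($J{\left(C,a \right)} = 0 - 5 = -5$)
$\left(J{\left(2,2 \right)} - -5\right) \left(-48734 + 43112\right) \left(15221 + 24136\right) = \left(-5 - -5\right) \left(-48734 + 43112\right) \left(15221 + 24136\right) = \left(-5 + 5\right) \left(\left(-5622\right) 39357\right) = 0 \left(-221265054\right) = 0$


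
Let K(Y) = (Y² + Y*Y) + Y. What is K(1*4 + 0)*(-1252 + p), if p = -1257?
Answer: -90324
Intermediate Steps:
K(Y) = Y + 2*Y² (K(Y) = (Y² + Y²) + Y = 2*Y² + Y = Y + 2*Y²)
K(1*4 + 0)*(-1252 + p) = ((1*4 + 0)*(1 + 2*(1*4 + 0)))*(-1252 - 1257) = ((4 + 0)*(1 + 2*(4 + 0)))*(-2509) = (4*(1 + 2*4))*(-2509) = (4*(1 + 8))*(-2509) = (4*9)*(-2509) = 36*(-2509) = -90324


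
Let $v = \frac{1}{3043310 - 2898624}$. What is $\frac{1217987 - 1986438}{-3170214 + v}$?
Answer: $\frac{111184101386}{458685582803} \approx 0.2424$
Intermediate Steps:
$v = \frac{1}{144686} \approx 6.9115 \cdot 10^{-6}$
$\frac{1217987 - 1986438}{-3170214 + v} = \frac{1217987 - 1986438}{-3170214 + \frac{1}{144686}} = - \frac{768451}{- \frac{458685582803}{144686}} = \left(-768451\right) \left(- \frac{144686}{458685582803}\right) = \frac{111184101386}{458685582803}$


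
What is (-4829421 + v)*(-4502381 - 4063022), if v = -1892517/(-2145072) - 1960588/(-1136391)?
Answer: 33611743277074678951174709/812546838384 ≈ 4.1366e+13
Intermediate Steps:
v = 2118747236161/812546838384 (v = -1892517*(-1/2145072) - 1960588*(-1/1136391) = 630839/715024 + 1960588/1136391 = 2118747236161/812546838384 ≈ 2.6075)
(-4829421 + v)*(-4502381 - 4063022) = (-4829421 + 2118747236161/812546838384)*(-4502381 - 4063022) = -3924128646028059503/812546838384*(-8565403) = 33611743277074678951174709/812546838384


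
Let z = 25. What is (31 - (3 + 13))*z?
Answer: 375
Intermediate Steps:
(31 - (3 + 13))*z = (31 - (3 + 13))*25 = (31 - 1*16)*25 = (31 - 16)*25 = 15*25 = 375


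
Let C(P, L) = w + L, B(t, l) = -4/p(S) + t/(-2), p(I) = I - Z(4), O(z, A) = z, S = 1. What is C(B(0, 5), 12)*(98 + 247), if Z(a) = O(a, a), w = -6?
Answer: 2070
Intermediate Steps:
Z(a) = a
p(I) = -4 + I (p(I) = I - 1*4 = I - 4 = -4 + I)
B(t, l) = 4/3 - t/2 (B(t, l) = -4/(-4 + 1) + t/(-2) = -4/(-3) + t*(-1/2) = -4*(-1/3) - t/2 = 4/3 - t/2)
C(P, L) = -6 + L
C(B(0, 5), 12)*(98 + 247) = (-6 + 12)*(98 + 247) = 6*345 = 2070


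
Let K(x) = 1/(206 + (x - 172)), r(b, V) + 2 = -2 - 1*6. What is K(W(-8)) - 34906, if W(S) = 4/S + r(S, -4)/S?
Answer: -4851930/139 ≈ -34906.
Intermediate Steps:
r(b, V) = -10 (r(b, V) = -2 + (-2 - 1*6) = -2 + (-2 - 6) = -2 - 8 = -10)
W(S) = -6/S (W(S) = 4/S - 10/S = -6/S)
K(x) = 1/(34 + x) (K(x) = 1/(206 + (-172 + x)) = 1/(34 + x))
K(W(-8)) - 34906 = 1/(34 - 6/(-8)) - 34906 = 1/(34 - 6*(-1/8)) - 34906 = 1/(34 + 3/4) - 34906 = 1/(139/4) - 34906 = 4/139 - 34906 = -4851930/139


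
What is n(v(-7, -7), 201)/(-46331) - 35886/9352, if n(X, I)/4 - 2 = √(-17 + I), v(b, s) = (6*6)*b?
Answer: -831354541/216643756 - 8*√46/46331 ≈ -3.8386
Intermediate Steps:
v(b, s) = 36*b
n(X, I) = 8 + 4*√(-17 + I)
n(v(-7, -7), 201)/(-46331) - 35886/9352 = (8 + 4*√(-17 + 201))/(-46331) - 35886/9352 = (8 + 4*√184)*(-1/46331) - 35886*1/9352 = (8 + 4*(2*√46))*(-1/46331) - 17943/4676 = (8 + 8*√46)*(-1/46331) - 17943/4676 = (-8/46331 - 8*√46/46331) - 17943/4676 = -831354541/216643756 - 8*√46/46331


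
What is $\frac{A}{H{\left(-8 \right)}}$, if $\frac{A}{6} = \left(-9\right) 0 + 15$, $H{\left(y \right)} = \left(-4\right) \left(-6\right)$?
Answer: $\frac{15}{4} \approx 3.75$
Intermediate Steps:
$H{\left(y \right)} = 24$
$A = 90$ ($A = 6 \left(\left(-9\right) 0 + 15\right) = 6 \left(0 + 15\right) = 6 \cdot 15 = 90$)
$\frac{A}{H{\left(-8 \right)}} = \frac{90}{24} = 90 \cdot \frac{1}{24} = \frac{15}{4}$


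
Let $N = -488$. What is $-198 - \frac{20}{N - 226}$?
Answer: $- \frac{70676}{357} \approx -197.97$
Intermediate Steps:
$-198 - \frac{20}{N - 226} = -198 - \frac{20}{-488 - 226} = -198 - \frac{20}{-714} = -198 - - \frac{10}{357} = -198 + \frac{10}{357} = - \frac{70676}{357}$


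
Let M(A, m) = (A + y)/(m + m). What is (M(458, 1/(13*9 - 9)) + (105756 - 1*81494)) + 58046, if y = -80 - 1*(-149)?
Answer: 110766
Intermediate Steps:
y = 69 (y = -80 + 149 = 69)
M(A, m) = (69 + A)/(2*m) (M(A, m) = (A + 69)/(m + m) = (69 + A)/((2*m)) = (69 + A)*(1/(2*m)) = (69 + A)/(2*m))
(M(458, 1/(13*9 - 9)) + (105756 - 1*81494)) + 58046 = ((69 + 458)/(2*(1/(13*9 - 9))) + (105756 - 1*81494)) + 58046 = ((1/2)*527/1/(117 - 9) + (105756 - 81494)) + 58046 = ((1/2)*527/1/108 + 24262) + 58046 = ((1/2)*527/(1/108) + 24262) + 58046 = ((1/2)*108*527 + 24262) + 58046 = (28458 + 24262) + 58046 = 52720 + 58046 = 110766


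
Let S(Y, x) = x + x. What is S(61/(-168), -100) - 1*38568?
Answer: -38768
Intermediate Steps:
S(Y, x) = 2*x
S(61/(-168), -100) - 1*38568 = 2*(-100) - 1*38568 = -200 - 38568 = -38768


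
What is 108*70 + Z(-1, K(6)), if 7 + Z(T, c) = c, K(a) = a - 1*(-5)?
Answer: 7564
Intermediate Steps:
K(a) = 5 + a (K(a) = a + 5 = 5 + a)
Z(T, c) = -7 + c
108*70 + Z(-1, K(6)) = 108*70 + (-7 + (5 + 6)) = 7560 + (-7 + 11) = 7560 + 4 = 7564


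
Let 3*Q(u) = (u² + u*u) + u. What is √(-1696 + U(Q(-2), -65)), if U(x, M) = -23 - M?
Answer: I*√1654 ≈ 40.669*I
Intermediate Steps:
Q(u) = u/3 + 2*u²/3 (Q(u) = ((u² + u*u) + u)/3 = ((u² + u²) + u)/3 = (2*u² + u)/3 = (u + 2*u²)/3 = u/3 + 2*u²/3)
√(-1696 + U(Q(-2), -65)) = √(-1696 + (-23 - 1*(-65))) = √(-1696 + (-23 + 65)) = √(-1696 + 42) = √(-1654) = I*√1654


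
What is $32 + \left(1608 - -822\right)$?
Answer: $2462$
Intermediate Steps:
$32 + \left(1608 - -822\right) = 32 + \left(1608 + 822\right) = 32 + 2430 = 2462$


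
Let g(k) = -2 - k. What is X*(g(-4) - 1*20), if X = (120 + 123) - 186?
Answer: -1026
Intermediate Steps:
X = 57 (X = 243 - 186 = 57)
X*(g(-4) - 1*20) = 57*((-2 - 1*(-4)) - 1*20) = 57*((-2 + 4) - 20) = 57*(2 - 20) = 57*(-18) = -1026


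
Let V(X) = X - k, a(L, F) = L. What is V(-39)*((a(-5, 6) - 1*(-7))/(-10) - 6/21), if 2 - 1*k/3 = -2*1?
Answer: 867/35 ≈ 24.771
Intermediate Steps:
k = 12 (k = 6 - (-6) = 6 - 3*(-2) = 6 + 6 = 12)
V(X) = -12 + X (V(X) = X - 1*12 = X - 12 = -12 + X)
V(-39)*((a(-5, 6) - 1*(-7))/(-10) - 6/21) = (-12 - 39)*((-5 - 1*(-7))/(-10) - 6/21) = -51*((-5 + 7)*(-1/10) - 6*1/21) = -51*(2*(-1/10) - 2/7) = -51*(-1/5 - 2/7) = -51*(-17/35) = 867/35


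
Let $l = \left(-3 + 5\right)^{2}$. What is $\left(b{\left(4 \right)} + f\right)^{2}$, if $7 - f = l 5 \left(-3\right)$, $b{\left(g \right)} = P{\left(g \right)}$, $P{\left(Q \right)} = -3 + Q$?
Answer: $4624$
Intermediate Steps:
$l = 4$ ($l = 2^{2} = 4$)
$b{\left(g \right)} = -3 + g$
$f = 67$ ($f = 7 - 4 \cdot 5 \left(-3\right) = 7 - 20 \left(-3\right) = 7 - -60 = 7 + 60 = 67$)
$\left(b{\left(4 \right)} + f\right)^{2} = \left(\left(-3 + 4\right) + 67\right)^{2} = \left(1 + 67\right)^{2} = 68^{2} = 4624$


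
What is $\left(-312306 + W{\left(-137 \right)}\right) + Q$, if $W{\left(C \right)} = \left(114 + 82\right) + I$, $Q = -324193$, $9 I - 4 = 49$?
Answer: $- \frac{5726674}{9} \approx -6.363 \cdot 10^{5}$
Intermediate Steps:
$I = \frac{53}{9}$ ($I = \frac{4}{9} + \frac{1}{9} \cdot 49 = \frac{4}{9} + \frac{49}{9} = \frac{53}{9} \approx 5.8889$)
$W{\left(C \right)} = \frac{1817}{9}$ ($W{\left(C \right)} = \left(114 + 82\right) + \frac{53}{9} = 196 + \frac{53}{9} = \frac{1817}{9}$)
$\left(-312306 + W{\left(-137 \right)}\right) + Q = \left(-312306 + \frac{1817}{9}\right) - 324193 = - \frac{2808937}{9} - 324193 = - \frac{5726674}{9}$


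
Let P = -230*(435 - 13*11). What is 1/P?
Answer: -1/67160 ≈ -1.4890e-5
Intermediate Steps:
P = -67160 (P = -230*(435 - 143) = -230*292 = -67160)
1/P = 1/(-67160) = -1/67160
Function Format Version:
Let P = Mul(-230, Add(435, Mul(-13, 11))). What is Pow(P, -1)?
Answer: Rational(-1, 67160) ≈ -1.4890e-5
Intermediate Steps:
P = -67160 (P = Mul(-230, Add(435, -143)) = Mul(-230, 292) = -67160)
Pow(P, -1) = Pow(-67160, -1) = Rational(-1, 67160)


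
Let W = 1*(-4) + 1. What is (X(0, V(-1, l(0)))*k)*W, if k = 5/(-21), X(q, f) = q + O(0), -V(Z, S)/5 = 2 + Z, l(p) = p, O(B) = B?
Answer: 0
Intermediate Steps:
V(Z, S) = -10 - 5*Z (V(Z, S) = -5*(2 + Z) = -10 - 5*Z)
X(q, f) = q (X(q, f) = q + 0 = q)
W = -3 (W = -4 + 1 = -3)
k = -5/21 (k = 5*(-1/21) = -5/21 ≈ -0.23810)
(X(0, V(-1, l(0)))*k)*W = (0*(-5/21))*(-3) = 0*(-3) = 0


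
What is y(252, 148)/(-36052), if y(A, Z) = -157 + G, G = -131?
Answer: 72/9013 ≈ 0.0079885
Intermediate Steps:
y(A, Z) = -288 (y(A, Z) = -157 - 131 = -288)
y(252, 148)/(-36052) = -288/(-36052) = -288*(-1/36052) = 72/9013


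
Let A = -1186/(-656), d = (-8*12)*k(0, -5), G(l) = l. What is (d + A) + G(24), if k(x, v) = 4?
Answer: -117487/328 ≈ -358.19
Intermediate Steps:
d = -384 (d = -8*12*4 = -96*4 = -384)
A = 593/328 (A = -1186*(-1/656) = 593/328 ≈ 1.8079)
(d + A) + G(24) = (-384 + 593/328) + 24 = -125359/328 + 24 = -117487/328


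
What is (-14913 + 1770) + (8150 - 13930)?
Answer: -18923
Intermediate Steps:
(-14913 + 1770) + (8150 - 13930) = -13143 - 5780 = -18923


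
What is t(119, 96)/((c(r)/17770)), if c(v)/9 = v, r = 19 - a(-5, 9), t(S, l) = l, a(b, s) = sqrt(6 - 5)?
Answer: 284320/27 ≈ 10530.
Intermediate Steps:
a(b, s) = 1 (a(b, s) = sqrt(1) = 1)
r = 18 (r = 19 - 1*1 = 19 - 1 = 18)
c(v) = 9*v
t(119, 96)/((c(r)/17770)) = 96/(((9*18)/17770)) = 96/((162*(1/17770))) = 96/(81/8885) = 96*(8885/81) = 284320/27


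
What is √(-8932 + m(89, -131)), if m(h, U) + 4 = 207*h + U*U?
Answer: 2*√6662 ≈ 163.24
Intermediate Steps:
m(h, U) = -4 + U² + 207*h (m(h, U) = -4 + (207*h + U*U) = -4 + (207*h + U²) = -4 + (U² + 207*h) = -4 + U² + 207*h)
√(-8932 + m(89, -131)) = √(-8932 + (-4 + (-131)² + 207*89)) = √(-8932 + (-4 + 17161 + 18423)) = √(-8932 + 35580) = √26648 = 2*√6662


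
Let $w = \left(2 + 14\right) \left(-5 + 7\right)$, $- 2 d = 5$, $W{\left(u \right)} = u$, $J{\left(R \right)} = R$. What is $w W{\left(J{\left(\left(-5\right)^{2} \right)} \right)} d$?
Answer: $-2000$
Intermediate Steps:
$d = - \frac{5}{2}$ ($d = \left(- \frac{1}{2}\right) 5 = - \frac{5}{2} \approx -2.5$)
$w = 32$ ($w = 16 \cdot 2 = 32$)
$w W{\left(J{\left(\left(-5\right)^{2} \right)} \right)} d = 32 \left(-5\right)^{2} \left(- \frac{5}{2}\right) = 32 \cdot 25 \left(- \frac{5}{2}\right) = 800 \left(- \frac{5}{2}\right) = -2000$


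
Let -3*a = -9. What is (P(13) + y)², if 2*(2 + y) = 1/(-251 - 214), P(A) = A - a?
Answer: 55338721/864900 ≈ 63.983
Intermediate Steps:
a = 3 (a = -⅓*(-9) = 3)
P(A) = -3 + A (P(A) = A - 1*3 = A - 3 = -3 + A)
y = -1861/930 (y = -2 + 1/(2*(-251 - 214)) = -2 + (½)/(-465) = -2 + (½)*(-1/465) = -2 - 1/930 = -1861/930 ≈ -2.0011)
(P(13) + y)² = ((-3 + 13) - 1861/930)² = (10 - 1861/930)² = (7439/930)² = 55338721/864900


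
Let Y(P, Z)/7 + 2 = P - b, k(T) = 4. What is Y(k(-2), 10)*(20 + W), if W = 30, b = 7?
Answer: -1750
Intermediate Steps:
Y(P, Z) = -63 + 7*P (Y(P, Z) = -14 + 7*(P - 1*7) = -14 + 7*(P - 7) = -14 + 7*(-7 + P) = -14 + (-49 + 7*P) = -63 + 7*P)
Y(k(-2), 10)*(20 + W) = (-63 + 7*4)*(20 + 30) = (-63 + 28)*50 = -35*50 = -1750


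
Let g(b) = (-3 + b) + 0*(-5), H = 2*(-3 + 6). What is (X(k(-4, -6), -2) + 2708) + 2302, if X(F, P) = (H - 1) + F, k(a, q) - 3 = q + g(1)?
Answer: 5010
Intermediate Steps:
H = 6 (H = 2*3 = 6)
g(b) = -3 + b (g(b) = (-3 + b) + 0 = -3 + b)
k(a, q) = 1 + q (k(a, q) = 3 + (q + (-3 + 1)) = 3 + (q - 2) = 3 + (-2 + q) = 1 + q)
X(F, P) = 5 + F (X(F, P) = (6 - 1) + F = 5 + F)
(X(k(-4, -6), -2) + 2708) + 2302 = ((5 + (1 - 6)) + 2708) + 2302 = ((5 - 5) + 2708) + 2302 = (0 + 2708) + 2302 = 2708 + 2302 = 5010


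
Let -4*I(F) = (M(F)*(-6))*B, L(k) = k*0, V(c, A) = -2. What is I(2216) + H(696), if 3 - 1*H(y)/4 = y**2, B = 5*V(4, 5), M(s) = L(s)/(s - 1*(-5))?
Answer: -1937652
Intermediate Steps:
L(k) = 0
M(s) = 0 (M(s) = 0/(s - 1*(-5)) = 0/(s + 5) = 0/(5 + s) = 0)
B = -10 (B = 5*(-2) = -10)
H(y) = 12 - 4*y**2
I(F) = 0 (I(F) = -0*(-6)*(-10)/4 = -0*(-10) = -1/4*0 = 0)
I(2216) + H(696) = 0 + (12 - 4*696**2) = 0 + (12 - 4*484416) = 0 + (12 - 1937664) = 0 - 1937652 = -1937652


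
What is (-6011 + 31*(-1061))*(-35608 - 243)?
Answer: 1394675602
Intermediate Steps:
(-6011 + 31*(-1061))*(-35608 - 243) = (-6011 - 32891)*(-35851) = -38902*(-35851) = 1394675602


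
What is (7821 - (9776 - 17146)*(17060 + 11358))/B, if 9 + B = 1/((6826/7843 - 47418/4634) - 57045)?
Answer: -31022463296477880920/1333037661913 ≈ -2.3272e+7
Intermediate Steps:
B = -1333037661913/148115007320 (B = -9 + 1/((6826/7843 - 47418/4634) - 57045) = -9 + 1/((6826*(1/7843) - 47418*1/4634) - 57045) = -9 + 1/((6826/7843 - 3387/331) - 57045) = -9 + 1/(-24304835/2596033 - 57045) = -9 + 1/(-148115007320/2596033) = -9 - 2596033/148115007320 = -1333037661913/148115007320 ≈ -9.0000)
(7821 - (9776 - 17146)*(17060 + 11358))/B = (7821 - (9776 - 17146)*(17060 + 11358))/(-1333037661913/148115007320) = (7821 - (-7370)*28418)*(-148115007320/1333037661913) = (7821 - 1*(-209440660))*(-148115007320/1333037661913) = (7821 + 209440660)*(-148115007320/1333037661913) = 209448481*(-148115007320/1333037661913) = -31022463296477880920/1333037661913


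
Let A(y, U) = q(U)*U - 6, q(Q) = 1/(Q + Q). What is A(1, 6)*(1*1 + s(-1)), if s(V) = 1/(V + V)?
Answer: -11/4 ≈ -2.7500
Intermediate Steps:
s(V) = 1/(2*V)
q(Q) = 1/(2*Q)
A(y, U) = -11/2 (A(y, U) = (1/(2*U))*U - 6 = 1/2 - 6 = -11/2)
A(1, 6)*(1*1 + s(-1)) = -11*(1*1 + (1/2)/(-1))/2 = -11*(1 + (1/2)*(-1))/2 = -11*(1 - 1/2)/2 = -11/2*1/2 = -11/4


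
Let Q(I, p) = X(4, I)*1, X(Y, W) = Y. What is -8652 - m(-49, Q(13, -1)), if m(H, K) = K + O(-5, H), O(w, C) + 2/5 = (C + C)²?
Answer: -91298/5 ≈ -18260.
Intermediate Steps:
O(w, C) = -⅖ + 4*C² (O(w, C) = -⅖ + (C + C)² = -⅖ + (2*C)² = -⅖ + 4*C²)
Q(I, p) = 4 (Q(I, p) = 4*1 = 4)
m(H, K) = -⅖ + K + 4*H² (m(H, K) = K + (-⅖ + 4*H²) = -⅖ + K + 4*H²)
-8652 - m(-49, Q(13, -1)) = -8652 - (-⅖ + 4 + 4*(-49)²) = -8652 - (-⅖ + 4 + 4*2401) = -8652 - (-⅖ + 4 + 9604) = -8652 - 1*48038/5 = -8652 - 48038/5 = -91298/5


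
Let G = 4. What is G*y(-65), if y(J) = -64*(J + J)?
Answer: 33280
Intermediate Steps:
y(J) = -128*J
G*y(-65) = 4*(-128*(-65)) = 4*8320 = 33280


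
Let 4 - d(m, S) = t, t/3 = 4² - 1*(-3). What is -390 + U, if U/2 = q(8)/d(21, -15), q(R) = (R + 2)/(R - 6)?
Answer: -20680/53 ≈ -390.19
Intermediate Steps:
q(R) = (2 + R)/(-6 + R)
t = 57 (t = 3*(4² - 1*(-3)) = 3*(16 + 3) = 3*19 = 57)
d(m, S) = -53 (d(m, S) = 4 - 1*57 = 4 - 57 = -53)
U = -10/53 (U = 2*(((2 + 8)/(-6 + 8))/(-53)) = 2*((10/2)*(-1/53)) = 2*(((½)*10)*(-1/53)) = 2*(5*(-1/53)) = 2*(-5/53) = -10/53 ≈ -0.18868)
-390 + U = -390 - 10/53 = -20680/53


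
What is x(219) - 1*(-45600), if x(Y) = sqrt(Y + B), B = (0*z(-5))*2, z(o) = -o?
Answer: 45600 + sqrt(219) ≈ 45615.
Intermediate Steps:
B = 0 (B = (0*(-1*(-5)))*2 = (0*5)*2 = 0*2 = 0)
x(Y) = sqrt(Y) (x(Y) = sqrt(Y + 0) = sqrt(Y))
x(219) - 1*(-45600) = sqrt(219) - 1*(-45600) = sqrt(219) + 45600 = 45600 + sqrt(219)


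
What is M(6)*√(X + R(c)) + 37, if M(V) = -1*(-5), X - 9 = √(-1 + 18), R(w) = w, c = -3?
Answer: 37 + 5*√(6 + √17) ≈ 52.908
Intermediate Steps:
X = 9 + √17 (X = 9 + √(-1 + 18) = 9 + √17 ≈ 13.123)
M(V) = 5
M(6)*√(X + R(c)) + 37 = 5*√((9 + √17) - 3) + 37 = 5*√(6 + √17) + 37 = 37 + 5*√(6 + √17)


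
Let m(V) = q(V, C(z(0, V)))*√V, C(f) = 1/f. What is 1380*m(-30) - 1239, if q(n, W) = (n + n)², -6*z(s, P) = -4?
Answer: -1239 + 4968000*I*√30 ≈ -1239.0 + 2.7211e+7*I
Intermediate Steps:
z(s, P) = ⅔ (z(s, P) = -⅙*(-4) = ⅔)
q(n, W) = 4*n² (q(n, W) = (2*n)² = 4*n²)
m(V) = 4*V^(5/2) (m(V) = (4*V²)*√V = 4*V^(5/2))
1380*m(-30) - 1239 = 1380*(4*(-30)^(5/2)) - 1239 = 1380*(4*(900*I*√30)) - 1239 = 1380*(3600*I*√30) - 1239 = 4968000*I*√30 - 1239 = -1239 + 4968000*I*√30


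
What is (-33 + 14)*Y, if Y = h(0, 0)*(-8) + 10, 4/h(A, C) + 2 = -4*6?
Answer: -2774/13 ≈ -213.38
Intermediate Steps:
h(A, C) = -2/13 (h(A, C) = 4/(-2 - 4*6) = 4/(-2 - 24) = 4/(-26) = 4*(-1/26) = -2/13)
Y = 146/13 (Y = -2/13*(-8) + 10 = 16/13 + 10 = 146/13 ≈ 11.231)
(-33 + 14)*Y = (-33 + 14)*(146/13) = -19*146/13 = -2774/13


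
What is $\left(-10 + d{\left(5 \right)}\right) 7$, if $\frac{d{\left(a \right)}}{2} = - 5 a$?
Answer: $-420$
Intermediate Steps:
$d{\left(a \right)} = - 10 a$ ($d{\left(a \right)} = 2 \left(- 5 a\right) = - 10 a$)
$\left(-10 + d{\left(5 \right)}\right) 7 = \left(-10 - 50\right) 7 = \left(-60\right) 7 = -420$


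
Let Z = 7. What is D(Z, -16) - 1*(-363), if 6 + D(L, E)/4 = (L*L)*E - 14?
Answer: -2853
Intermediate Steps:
D(L, E) = -80 + 4*E*L**2 (D(L, E) = -24 + 4*((L*L)*E - 14) = -24 + 4*(L**2*E - 14) = -24 + 4*(E*L**2 - 14) = -24 + 4*(-14 + E*L**2) = -24 + (-56 + 4*E*L**2) = -80 + 4*E*L**2)
D(Z, -16) - 1*(-363) = (-80 + 4*(-16)*7**2) - 1*(-363) = (-80 + 4*(-16)*49) + 363 = (-80 - 3136) + 363 = -3216 + 363 = -2853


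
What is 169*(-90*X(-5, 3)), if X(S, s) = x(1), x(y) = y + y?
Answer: -30420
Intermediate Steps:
x(y) = 2*y
X(S, s) = 2 (X(S, s) = 2*1 = 2)
169*(-90*X(-5, 3)) = 169*(-90*2) = 169*(-180) = -30420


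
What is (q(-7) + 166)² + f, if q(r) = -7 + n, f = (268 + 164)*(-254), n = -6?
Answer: -86319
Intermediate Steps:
f = -109728 (f = 432*(-254) = -109728)
q(r) = -13 (q(r) = -7 - 6 = -13)
(q(-7) + 166)² + f = (-13 + 166)² - 109728 = 153² - 109728 = 23409 - 109728 = -86319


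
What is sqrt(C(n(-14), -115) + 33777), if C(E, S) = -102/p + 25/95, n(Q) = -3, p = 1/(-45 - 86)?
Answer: sqrt(17017274)/19 ≈ 217.12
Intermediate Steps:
p = -1/131 (p = 1/(-131) = -1/131 ≈ -0.0076336)
C(E, S) = 253883/19 (C(E, S) = -102/(-1/131) + 25/95 = -102*(-131) + 25*(1/95) = 13362 + 5/19 = 253883/19)
sqrt(C(n(-14), -115) + 33777) = sqrt(253883/19 + 33777) = sqrt(895646/19) = sqrt(17017274)/19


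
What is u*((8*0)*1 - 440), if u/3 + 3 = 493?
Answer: -646800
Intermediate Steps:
u = 1470 (u = -9 + 3*493 = -9 + 1479 = 1470)
u*((8*0)*1 - 440) = 1470*((8*0)*1 - 440) = 1470*(0*1 - 440) = 1470*(0 - 440) = 1470*(-440) = -646800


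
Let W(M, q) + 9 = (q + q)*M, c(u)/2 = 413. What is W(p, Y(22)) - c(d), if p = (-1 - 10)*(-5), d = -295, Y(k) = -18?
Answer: -2815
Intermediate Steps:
c(u) = 826 (c(u) = 2*413 = 826)
p = 55 (p = -11*(-5) = 55)
W(M, q) = -9 + 2*M*q (W(M, q) = -9 + (q + q)*M = -9 + (2*q)*M = -9 + 2*M*q)
W(p, Y(22)) - c(d) = (-9 + 2*55*(-18)) - 1*826 = (-9 - 1980) - 826 = -1989 - 826 = -2815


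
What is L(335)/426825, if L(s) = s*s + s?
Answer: 1072/4065 ≈ 0.26371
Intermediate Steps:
L(s) = s + s² (L(s) = s² + s = s + s²)
L(335)/426825 = (335*(1 + 335))/426825 = (335*336)*(1/426825) = 112560*(1/426825) = 1072/4065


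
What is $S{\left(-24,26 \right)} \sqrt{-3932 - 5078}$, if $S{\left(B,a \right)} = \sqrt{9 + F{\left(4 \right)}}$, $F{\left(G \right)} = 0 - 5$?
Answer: $2 i \sqrt{9010} \approx 189.84 i$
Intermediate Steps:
$F{\left(G \right)} = -5$ ($F{\left(G \right)} = 0 - 5 = -5$)
$S{\left(B,a \right)} = 2$ ($S{\left(B,a \right)} = \sqrt{9 - 5} = \sqrt{4} = 2$)
$S{\left(-24,26 \right)} \sqrt{-3932 - 5078} = 2 \sqrt{-3932 - 5078} = 2 \sqrt{-9010} = 2 i \sqrt{9010}$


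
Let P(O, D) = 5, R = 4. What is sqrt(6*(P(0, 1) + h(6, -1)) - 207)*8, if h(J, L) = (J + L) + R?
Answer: 8*I*sqrt(123) ≈ 88.724*I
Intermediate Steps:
h(J, L) = 4 + J + L (h(J, L) = (J + L) + 4 = 4 + J + L)
sqrt(6*(P(0, 1) + h(6, -1)) - 207)*8 = sqrt(6*(5 + (4 + 6 - 1)) - 207)*8 = sqrt(6*(5 + 9) - 207)*8 = sqrt(6*14 - 207)*8 = sqrt(84 - 207)*8 = sqrt(-123)*8 = (I*sqrt(123))*8 = 8*I*sqrt(123)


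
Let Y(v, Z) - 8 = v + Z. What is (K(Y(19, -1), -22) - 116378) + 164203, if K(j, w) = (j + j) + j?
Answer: 47903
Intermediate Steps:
Y(v, Z) = 8 + Z + v (Y(v, Z) = 8 + (v + Z) = 8 + (Z + v) = 8 + Z + v)
K(j, w) = 3*j (K(j, w) = 2*j + j = 3*j)
(K(Y(19, -1), -22) - 116378) + 164203 = (3*(8 - 1 + 19) - 116378) + 164203 = (3*26 - 116378) + 164203 = (78 - 116378) + 164203 = -116300 + 164203 = 47903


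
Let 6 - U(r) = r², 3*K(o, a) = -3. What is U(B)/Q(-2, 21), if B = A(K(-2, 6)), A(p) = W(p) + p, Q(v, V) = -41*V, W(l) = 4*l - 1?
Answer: 10/287 ≈ 0.034843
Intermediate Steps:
W(l) = -1 + 4*l
K(o, a) = -1 (K(o, a) = (⅓)*(-3) = -1)
A(p) = -1 + 5*p (A(p) = (-1 + 4*p) + p = -1 + 5*p)
B = -6 (B = -1 + 5*(-1) = -1 - 5 = -6)
U(r) = 6 - r²
U(B)/Q(-2, 21) = (6 - 1*(-6)²)/((-41*21)) = (6 - 1*36)/(-861) = (6 - 36)*(-1/861) = -30*(-1/861) = 10/287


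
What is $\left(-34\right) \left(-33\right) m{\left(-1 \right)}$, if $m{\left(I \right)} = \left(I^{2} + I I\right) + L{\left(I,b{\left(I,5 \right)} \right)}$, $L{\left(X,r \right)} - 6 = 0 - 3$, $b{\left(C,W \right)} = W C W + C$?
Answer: $5610$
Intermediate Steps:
$b{\left(C,W \right)} = C + C W^{2}$ ($b{\left(C,W \right)} = C W W + C = C W^{2} + C = C + C W^{2}$)
$L{\left(X,r \right)} = 3$ ($L{\left(X,r \right)} = 6 + \left(0 - 3\right) = 6 - 3 = 3$)
$m{\left(I \right)} = 3 + 2 I^{2}$ ($m{\left(I \right)} = \left(I^{2} + I I\right) + 3 = \left(I^{2} + I^{2}\right) + 3 = 2 I^{2} + 3 = 3 + 2 I^{2}$)
$\left(-34\right) \left(-33\right) m{\left(-1 \right)} = \left(-34\right) \left(-33\right) \left(3 + 2 \left(-1\right)^{2}\right) = 1122 \left(3 + 2 \cdot 1\right) = 1122 \left(3 + 2\right) = 1122 \cdot 5 = 5610$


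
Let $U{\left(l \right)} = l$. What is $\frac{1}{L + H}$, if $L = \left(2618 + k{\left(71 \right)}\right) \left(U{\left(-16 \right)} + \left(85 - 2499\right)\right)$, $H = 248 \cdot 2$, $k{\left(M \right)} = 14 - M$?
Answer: $- \frac{1}{6222734} \approx -1.607 \cdot 10^{-7}$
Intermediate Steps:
$H = 496$
$L = -6223230$ ($L = \left(2618 + \left(14 - 71\right)\right) \left(-16 + \left(85 - 2499\right)\right) = \left(2618 + \left(14 - 71\right)\right) \left(-16 - 2414\right) = \left(2618 - 57\right) \left(-2430\right) = 2561 \left(-2430\right) = -6223230$)
$\frac{1}{L + H} = \frac{1}{-6223230 + 496} = \frac{1}{-6222734} = - \frac{1}{6222734}$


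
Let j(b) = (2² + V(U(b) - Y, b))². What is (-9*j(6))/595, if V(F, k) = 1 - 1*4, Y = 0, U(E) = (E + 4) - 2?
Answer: -9/595 ≈ -0.015126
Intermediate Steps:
U(E) = 2 + E (U(E) = (4 + E) - 2 = 2 + E)
V(F, k) = -3 (V(F, k) = 1 - 4 = -3)
j(b) = 1 (j(b) = (2² - 3)² = (4 - 3)² = 1² = 1)
(-9*j(6))/595 = (-9*1)/595 = (1/595)*(-9) = -9/595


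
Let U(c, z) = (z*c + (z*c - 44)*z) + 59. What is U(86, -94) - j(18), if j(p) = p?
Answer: 755989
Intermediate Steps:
U(c, z) = 59 + c*z + z*(-44 + c*z) (U(c, z) = (c*z + (c*z - 44)*z) + 59 = (c*z + (-44 + c*z)*z) + 59 = (c*z + z*(-44 + c*z)) + 59 = 59 + c*z + z*(-44 + c*z))
U(86, -94) - j(18) = (59 - 44*(-94) + 86*(-94) + 86*(-94)²) - 1*18 = (59 + 4136 - 8084 + 86*8836) - 18 = (59 + 4136 - 8084 + 759896) - 18 = 756007 - 18 = 755989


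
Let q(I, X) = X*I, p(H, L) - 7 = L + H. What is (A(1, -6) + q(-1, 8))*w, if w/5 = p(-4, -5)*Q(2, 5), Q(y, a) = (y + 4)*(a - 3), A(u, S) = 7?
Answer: 120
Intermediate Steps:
p(H, L) = 7 + H + L (p(H, L) = 7 + (L + H) = 7 + (H + L) = 7 + H + L)
Q(y, a) = (-3 + a)*(4 + y) (Q(y, a) = (4 + y)*(-3 + a) = (-3 + a)*(4 + y))
q(I, X) = I*X
w = -120 (w = 5*((7 - 4 - 5)*(-12 - 3*2 + 4*5 + 5*2)) = 5*(-2*(-12 - 6 + 20 + 10)) = 5*(-2*12) = 5*(-24) = -120)
(A(1, -6) + q(-1, 8))*w = (7 - 1*8)*(-120) = (7 - 8)*(-120) = -1*(-120) = 120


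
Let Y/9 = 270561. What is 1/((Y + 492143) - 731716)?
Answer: 1/2195476 ≈ 4.5548e-7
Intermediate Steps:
Y = 2435049 (Y = 9*270561 = 2435049)
1/((Y + 492143) - 731716) = 1/((2435049 + 492143) - 731716) = 1/(2927192 - 731716) = 1/2195476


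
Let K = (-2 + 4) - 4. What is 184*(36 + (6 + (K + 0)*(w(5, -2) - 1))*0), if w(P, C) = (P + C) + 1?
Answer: 6624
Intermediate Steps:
w(P, C) = 1 + C + P (w(P, C) = (C + P) + 1 = 1 + C + P)
K = -2 (K = 2 - 4 = -2)
184*(36 + (6 + (K + 0)*(w(5, -2) - 1))*0) = 184*(36 + (6 + (-2 + 0)*((1 - 2 + 5) - 1))*0) = 184*(36 + (6 - 2*(4 - 1))*0) = 184*(36 + (6 - 2*3)*0) = 184*(36 + (6 - 6)*0) = 184*(36 + 0*0) = 184*(36 + 0) = 184*36 = 6624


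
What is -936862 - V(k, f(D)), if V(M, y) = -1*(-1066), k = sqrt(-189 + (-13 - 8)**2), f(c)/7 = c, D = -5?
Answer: -937928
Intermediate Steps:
f(c) = 7*c
k = 6*sqrt(7) (k = sqrt(-189 + (-21)**2) = sqrt(-189 + 441) = sqrt(252) = 6*sqrt(7) ≈ 15.875)
V(M, y) = 1066
-936862 - V(k, f(D)) = -936862 - 1*1066 = -936862 - 1066 = -937928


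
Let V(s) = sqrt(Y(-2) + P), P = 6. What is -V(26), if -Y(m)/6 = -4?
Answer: -sqrt(30) ≈ -5.4772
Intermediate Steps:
Y(m) = 24 (Y(m) = -6*(-4) = 24)
V(s) = sqrt(30) (V(s) = sqrt(24 + 6) = sqrt(30))
-V(26) = -sqrt(30)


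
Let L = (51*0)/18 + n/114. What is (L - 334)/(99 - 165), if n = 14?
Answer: 19031/3762 ≈ 5.0587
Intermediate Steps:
L = 7/57 (L = (51*0)/18 + 14/114 = 0*(1/18) + 14*(1/114) = 0 + 7/57 = 7/57 ≈ 0.12281)
(L - 334)/(99 - 165) = (7/57 - 334)/(99 - 165) = -19031/57/(-66) = -19031/57*(-1/66) = 19031/3762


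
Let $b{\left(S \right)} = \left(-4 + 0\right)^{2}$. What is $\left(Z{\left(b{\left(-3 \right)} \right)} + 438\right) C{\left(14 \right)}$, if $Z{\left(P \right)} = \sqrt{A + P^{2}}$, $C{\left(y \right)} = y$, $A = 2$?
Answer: $6132 + 14 \sqrt{258} \approx 6356.9$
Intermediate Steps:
$b{\left(S \right)} = 16$ ($b{\left(S \right)} = \left(-4\right)^{2} = 16$)
$Z{\left(P \right)} = \sqrt{2 + P^{2}}$
$\left(Z{\left(b{\left(-3 \right)} \right)} + 438\right) C{\left(14 \right)} = \left(\sqrt{2 + 16^{2}} + 438\right) 14 = \left(\sqrt{2 + 256} + 438\right) 14 = \left(\sqrt{258} + 438\right) 14 = \left(438 + \sqrt{258}\right) 14 = 6132 + 14 \sqrt{258}$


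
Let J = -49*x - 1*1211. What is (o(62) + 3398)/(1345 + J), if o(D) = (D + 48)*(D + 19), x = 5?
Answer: -12308/111 ≈ -110.88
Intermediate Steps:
J = -1456 (J = -49*5 - 1*1211 = -245 - 1211 = -1456)
o(D) = (19 + D)*(48 + D) (o(D) = (48 + D)*(19 + D) = (19 + D)*(48 + D))
(o(62) + 3398)/(1345 + J) = ((912 + 62² + 67*62) + 3398)/(1345 - 1456) = ((912 + 3844 + 4154) + 3398)/(-111) = (8910 + 3398)*(-1/111) = 12308*(-1/111) = -12308/111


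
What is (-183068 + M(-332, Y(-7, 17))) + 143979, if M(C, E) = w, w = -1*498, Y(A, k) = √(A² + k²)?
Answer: -39587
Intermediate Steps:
w = -498
M(C, E) = -498
(-183068 + M(-332, Y(-7, 17))) + 143979 = (-183068 - 498) + 143979 = -183566 + 143979 = -39587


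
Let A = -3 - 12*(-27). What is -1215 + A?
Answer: -894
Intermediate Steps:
A = 321 (A = -3 + 324 = 321)
-1215 + A = -1215 + 321 = -894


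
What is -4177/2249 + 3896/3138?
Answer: -2172661/3528681 ≈ -0.61572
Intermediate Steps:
-4177/2249 + 3896/3138 = -4177*1/2249 + 3896*(1/3138) = -4177/2249 + 1948/1569 = -2172661/3528681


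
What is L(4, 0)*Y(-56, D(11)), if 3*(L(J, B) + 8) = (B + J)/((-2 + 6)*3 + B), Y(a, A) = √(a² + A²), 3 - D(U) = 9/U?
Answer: -568*√5938/99 ≈ -442.11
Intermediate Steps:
D(U) = 3 - 9/U
Y(a, A) = √(A² + a²)
L(J, B) = -8 + (B + J)/(3*(12 + B)) (L(J, B) = -8 + ((B + J)/((-2 + 6)*3 + B))/3 = -8 + ((B + J)/(4*3 + B))/3 = -8 + ((B + J)/(12 + B))/3 = -8 + (B + J)/(3*(12 + B)))
L(4, 0)*Y(-56, D(11)) = ((-288 + 4 - 23*0)/(3*(12 + 0)))*√((3 - 9/11)² + (-56)²) = ((⅓)*(-288 + 4 + 0)/12)*√((3 - 9*1/11)² + 3136) = ((⅓)*(1/12)*(-284))*√((3 - 9/11)² + 3136) = -71*√((24/11)² + 3136)/9 = -71*√(576/121 + 3136)/9 = -568*√5938/99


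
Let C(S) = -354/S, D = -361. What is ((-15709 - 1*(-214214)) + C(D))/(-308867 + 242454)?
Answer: -71660659/23975093 ≈ -2.9890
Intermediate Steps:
((-15709 - 1*(-214214)) + C(D))/(-308867 + 242454) = ((-15709 - 1*(-214214)) - 354/(-361))/(-308867 + 242454) = ((-15709 + 214214) - 354*(-1/361))/(-66413) = (198505 + 354/361)*(-1/66413) = (71660659/361)*(-1/66413) = -71660659/23975093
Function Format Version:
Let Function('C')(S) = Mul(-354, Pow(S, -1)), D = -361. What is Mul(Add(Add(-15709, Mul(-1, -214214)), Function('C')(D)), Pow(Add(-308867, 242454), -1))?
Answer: Rational(-71660659, 23975093) ≈ -2.9890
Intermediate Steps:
Mul(Add(Add(-15709, Mul(-1, -214214)), Function('C')(D)), Pow(Add(-308867, 242454), -1)) = Mul(Add(Add(-15709, Mul(-1, -214214)), Mul(-354, Pow(-361, -1))), Pow(Add(-308867, 242454), -1)) = Mul(Add(Add(-15709, 214214), Mul(-354, Rational(-1, 361))), Pow(-66413, -1)) = Mul(Add(198505, Rational(354, 361)), Rational(-1, 66413)) = Mul(Rational(71660659, 361), Rational(-1, 66413)) = Rational(-71660659, 23975093)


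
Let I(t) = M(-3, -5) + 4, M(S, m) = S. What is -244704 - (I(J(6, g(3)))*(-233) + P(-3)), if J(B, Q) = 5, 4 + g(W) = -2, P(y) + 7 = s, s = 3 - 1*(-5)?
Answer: -244472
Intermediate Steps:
s = 8 (s = 3 + 5 = 8)
P(y) = 1 (P(y) = -7 + 8 = 1)
g(W) = -6 (g(W) = -4 - 2 = -6)
I(t) = 1 (I(t) = -3 + 4 = 1)
-244704 - (I(J(6, g(3)))*(-233) + P(-3)) = -244704 - (1*(-233) + 1) = -244704 - (-233 + 1) = -244704 - 1*(-232) = -244704 + 232 = -244472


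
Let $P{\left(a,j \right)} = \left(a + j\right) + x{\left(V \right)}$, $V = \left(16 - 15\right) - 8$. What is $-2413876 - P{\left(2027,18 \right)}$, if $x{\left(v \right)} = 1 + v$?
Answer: $-2415915$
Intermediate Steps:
$V = -7$ ($V = 1 - 8 = -7$)
$P{\left(a,j \right)} = -6 + a + j$ ($P{\left(a,j \right)} = \left(a + j\right) + \left(1 - 7\right) = \left(a + j\right) - 6 = -6 + a + j$)
$-2413876 - P{\left(2027,18 \right)} = -2413876 - \left(-6 + 2027 + 18\right) = -2413876 - 2039 = -2415915$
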